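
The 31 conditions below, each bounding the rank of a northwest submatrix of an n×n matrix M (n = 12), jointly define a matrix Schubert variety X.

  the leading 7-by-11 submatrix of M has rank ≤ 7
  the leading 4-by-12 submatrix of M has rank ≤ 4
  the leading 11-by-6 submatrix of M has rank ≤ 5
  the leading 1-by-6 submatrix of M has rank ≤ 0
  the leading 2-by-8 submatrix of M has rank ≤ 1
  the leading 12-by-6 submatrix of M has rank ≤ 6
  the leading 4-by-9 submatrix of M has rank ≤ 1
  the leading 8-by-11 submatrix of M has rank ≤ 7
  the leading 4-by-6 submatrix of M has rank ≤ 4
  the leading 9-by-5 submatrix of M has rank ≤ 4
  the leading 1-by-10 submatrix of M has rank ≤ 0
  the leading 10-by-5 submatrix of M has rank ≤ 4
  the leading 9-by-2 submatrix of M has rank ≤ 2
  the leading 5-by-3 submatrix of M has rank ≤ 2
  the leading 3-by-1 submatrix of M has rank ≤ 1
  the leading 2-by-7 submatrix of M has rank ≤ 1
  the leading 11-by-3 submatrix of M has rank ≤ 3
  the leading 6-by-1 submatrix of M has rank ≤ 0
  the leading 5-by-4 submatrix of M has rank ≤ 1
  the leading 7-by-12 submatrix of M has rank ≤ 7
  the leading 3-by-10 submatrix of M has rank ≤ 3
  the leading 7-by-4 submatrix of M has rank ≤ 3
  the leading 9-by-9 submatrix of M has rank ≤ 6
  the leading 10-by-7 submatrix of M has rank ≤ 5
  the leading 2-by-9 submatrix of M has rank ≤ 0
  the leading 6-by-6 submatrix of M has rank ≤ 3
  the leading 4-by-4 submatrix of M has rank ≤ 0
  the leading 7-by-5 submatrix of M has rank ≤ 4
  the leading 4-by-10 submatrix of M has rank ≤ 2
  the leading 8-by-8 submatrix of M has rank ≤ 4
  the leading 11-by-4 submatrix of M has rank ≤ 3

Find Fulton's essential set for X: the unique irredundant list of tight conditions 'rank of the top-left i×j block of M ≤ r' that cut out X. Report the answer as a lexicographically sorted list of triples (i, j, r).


Propagating the 31 rank bounds to every northwest block:

  0 | 0 | 0 | 0 | 0 | 0 | 0 | 0 | 0 | 0 | 1 | 1
  0 | 0 | 0 | 0 | 0 | 0 | 0 | 0 | 0 | 1 | 2 | 2
  0 | 0 | 0 | 0 | 1 | 1 | 1 | 1 | 1 | 2 | 3 | 3
  0 | 0 | 0 | 0 | 1 | 1 | 1 | 1 | 1 | 2 | 3 | 4
  0 | 1 | 1 | 1 | 2 | 2 | 2 | 2 | 2 | 3 | 4 | 5
  0 | 1 | 2 | 2 | 3 | 3 | 3 | 3 | 3 | 4 | 5 | 6
  1 | 2 | 3 | 3 | 4 | 4 | 4 | 4 | 4 | 5 | 6 | 7
  1 | 2 | 3 | 3 | 4 | 4 | 4 | 4 | 5 | 6 | 7 | 8
  1 | 2 | 3 | 3 | 4 | 5 | 5 | 5 | 6 | 7 | 8 | 9
  1 | 2 | 3 | 3 | 4 | 5 | 5 | 6 | 7 | 8 | 9 | 10
  1 | 2 | 3 | 3 | 4 | 5 | 6 | 7 | 8 | 9 | 10 | 11
  1 | 2 | 3 | 4 | 5 | 6 | 7 | 8 | 9 | 10 | 11 | 12

giving w = (11, 10, 5, 12, 2, 3, 1, 9, 6, 8, 7, 4) via Δ²R.

Fulton essential set (8 of the 41 Rothe cells):

[(1, 10, 0), (2, 9, 0), (4, 4, 0), (4, 9, 1), (6, 1, 0), (8, 8, 4), (10, 7, 5), (11, 4, 3)]


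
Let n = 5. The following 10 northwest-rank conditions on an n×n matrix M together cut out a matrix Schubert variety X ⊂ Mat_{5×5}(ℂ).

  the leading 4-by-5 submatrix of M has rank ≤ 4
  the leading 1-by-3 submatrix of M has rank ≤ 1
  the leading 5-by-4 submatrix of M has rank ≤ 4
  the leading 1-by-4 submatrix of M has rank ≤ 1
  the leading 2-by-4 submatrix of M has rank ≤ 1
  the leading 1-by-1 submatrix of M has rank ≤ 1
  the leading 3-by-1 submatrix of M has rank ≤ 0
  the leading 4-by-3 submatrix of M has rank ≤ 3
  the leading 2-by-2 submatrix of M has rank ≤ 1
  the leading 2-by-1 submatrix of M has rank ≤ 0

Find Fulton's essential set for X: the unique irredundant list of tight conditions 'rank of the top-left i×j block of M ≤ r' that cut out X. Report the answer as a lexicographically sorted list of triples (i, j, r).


Computing R[i][j] = min implied NW-rank bound (n=5, 10 conditions):

  R[1]: 0  1  1  1  1
  R[2]: 0  1  1  1  2
  R[3]: 0  1  2  2  3
  R[4]: 1  2  3  3  4
  R[5]: 1  2  3  4  5

second differences of R give the permutation w = (2, 5, 3, 1, 4).

Rothe diagram D(w) (5 cells), 2 SE-corners (essential conditions):

[(2, 4, 1), (3, 1, 0)]


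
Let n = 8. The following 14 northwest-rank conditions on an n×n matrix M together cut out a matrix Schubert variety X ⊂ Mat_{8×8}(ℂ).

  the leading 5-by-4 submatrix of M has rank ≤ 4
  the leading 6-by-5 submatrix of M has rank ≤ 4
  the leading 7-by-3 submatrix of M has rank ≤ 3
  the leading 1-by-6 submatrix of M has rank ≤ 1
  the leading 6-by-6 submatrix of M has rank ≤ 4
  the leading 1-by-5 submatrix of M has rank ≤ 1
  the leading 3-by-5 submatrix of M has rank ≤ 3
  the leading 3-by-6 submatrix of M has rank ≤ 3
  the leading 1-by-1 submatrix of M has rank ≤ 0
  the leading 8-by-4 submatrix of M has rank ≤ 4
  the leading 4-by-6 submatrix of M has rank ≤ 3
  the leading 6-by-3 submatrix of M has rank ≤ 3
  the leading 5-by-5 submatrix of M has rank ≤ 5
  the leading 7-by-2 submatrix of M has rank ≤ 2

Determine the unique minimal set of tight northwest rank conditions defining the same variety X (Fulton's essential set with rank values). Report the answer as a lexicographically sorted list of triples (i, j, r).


Computing R[i][j] = min implied NW-rank bound (n=8, 14 conditions):

  i=1: 0  1  1  1  1  1  1  1
  i=2: 1  2  2  2  2  2  2  2
  i=3: 1  2  3  3  3  3  3  3
  i=4: 1  2  3  3  3  3  4  4
  i=5: 1  2  3  4  4  4  5  5
  i=6: 1  2  3  4  4  4  5  6
  i=7: 1  2  3  4  5  5  6  7
  i=8: 1  2  3  4  5  6  7  8

second differences of R give the permutation w = (2, 1, 3, 7, 4, 8, 5, 6).

D(w) has 6 cells with 3 SE-corners; essential set:

[(1, 1, 0), (4, 6, 3), (6, 6, 4)]


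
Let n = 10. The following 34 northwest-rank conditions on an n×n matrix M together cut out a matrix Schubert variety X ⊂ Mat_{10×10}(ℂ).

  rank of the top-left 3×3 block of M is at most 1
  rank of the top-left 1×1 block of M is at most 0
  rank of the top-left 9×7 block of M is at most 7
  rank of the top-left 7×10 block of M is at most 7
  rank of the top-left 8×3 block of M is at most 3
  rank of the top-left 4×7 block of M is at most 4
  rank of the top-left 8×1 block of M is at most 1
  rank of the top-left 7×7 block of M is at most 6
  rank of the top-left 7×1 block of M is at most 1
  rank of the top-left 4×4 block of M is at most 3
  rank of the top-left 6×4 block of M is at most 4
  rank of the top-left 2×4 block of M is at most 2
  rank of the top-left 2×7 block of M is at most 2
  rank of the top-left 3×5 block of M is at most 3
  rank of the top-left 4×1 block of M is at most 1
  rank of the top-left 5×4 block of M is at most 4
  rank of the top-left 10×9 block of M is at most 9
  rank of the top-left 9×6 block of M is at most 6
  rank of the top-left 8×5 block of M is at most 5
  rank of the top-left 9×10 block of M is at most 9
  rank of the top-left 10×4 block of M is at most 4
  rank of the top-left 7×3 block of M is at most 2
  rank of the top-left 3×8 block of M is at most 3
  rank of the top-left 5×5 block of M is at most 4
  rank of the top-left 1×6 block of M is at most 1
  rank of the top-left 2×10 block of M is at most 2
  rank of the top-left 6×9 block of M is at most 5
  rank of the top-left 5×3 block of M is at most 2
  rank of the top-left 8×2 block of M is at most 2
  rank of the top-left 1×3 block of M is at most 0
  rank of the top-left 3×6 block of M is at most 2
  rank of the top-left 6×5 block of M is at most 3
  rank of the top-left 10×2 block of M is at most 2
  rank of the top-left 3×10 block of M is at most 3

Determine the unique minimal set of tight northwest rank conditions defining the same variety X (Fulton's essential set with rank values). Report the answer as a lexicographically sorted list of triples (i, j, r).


Recovering R(i,j) via the rank-extension bound from the 34 conditions:

  R[1]: 0 0 0 1 1 1 1 1 1 1
  R[2]: 1 1 1 2 2 2 2 2 2 2
  R[3]: 1 1 1 2 2 2 3 3 3 3
  R[4]: 1 2 2 3 3 3 4 4 4 4
  R[5]: 1 2 2 3 3 4 5 5 5 5
  R[6]: 1 2 2 3 3 4 5 5 5 6
  R[7]: 1 2 2 3 4 5 6 6 6 7
  R[8]: 1 2 3 4 5 6 7 7 7 8
  R[9]: 1 2 3 4 5 6 7 8 8 9
  R[10]: 1 2 3 4 5 6 7 8 9 10

second differences of R give the permutation w = (4, 1, 7, 2, 6, 10, 5, 3, 8, 9).

Rothe diagram D(w) (14 cells), 6 SE-corners (essential conditions):

[(1, 3, 0), (3, 3, 1), (3, 6, 2), (6, 5, 3), (6, 9, 5), (7, 3, 2)]


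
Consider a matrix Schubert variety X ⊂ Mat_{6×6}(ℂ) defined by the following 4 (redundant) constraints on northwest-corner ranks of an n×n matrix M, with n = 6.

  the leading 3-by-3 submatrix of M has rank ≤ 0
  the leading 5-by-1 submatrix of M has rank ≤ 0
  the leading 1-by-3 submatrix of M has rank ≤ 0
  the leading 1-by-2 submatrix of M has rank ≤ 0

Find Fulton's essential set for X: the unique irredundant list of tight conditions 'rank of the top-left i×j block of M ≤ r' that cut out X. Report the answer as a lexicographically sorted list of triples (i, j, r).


Computing R[i][j] = min implied NW-rank bound (n=6, 4 conditions):

  row 1: 0, 0, 0, 1, 1, 1
  row 2: 0, 0, 0, 1, 2, 2
  row 3: 0, 0, 0, 1, 2, 3
  row 4: 0, 1, 1, 2, 3, 4
  row 5: 0, 1, 2, 3, 4, 5
  row 6: 1, 2, 3, 4, 5, 6

hence w(1..6) = (4, 5, 6, 2, 3, 1).

D(w) has 11 cells with 2 SE-corners; essential set:

[(3, 3, 0), (5, 1, 0)]


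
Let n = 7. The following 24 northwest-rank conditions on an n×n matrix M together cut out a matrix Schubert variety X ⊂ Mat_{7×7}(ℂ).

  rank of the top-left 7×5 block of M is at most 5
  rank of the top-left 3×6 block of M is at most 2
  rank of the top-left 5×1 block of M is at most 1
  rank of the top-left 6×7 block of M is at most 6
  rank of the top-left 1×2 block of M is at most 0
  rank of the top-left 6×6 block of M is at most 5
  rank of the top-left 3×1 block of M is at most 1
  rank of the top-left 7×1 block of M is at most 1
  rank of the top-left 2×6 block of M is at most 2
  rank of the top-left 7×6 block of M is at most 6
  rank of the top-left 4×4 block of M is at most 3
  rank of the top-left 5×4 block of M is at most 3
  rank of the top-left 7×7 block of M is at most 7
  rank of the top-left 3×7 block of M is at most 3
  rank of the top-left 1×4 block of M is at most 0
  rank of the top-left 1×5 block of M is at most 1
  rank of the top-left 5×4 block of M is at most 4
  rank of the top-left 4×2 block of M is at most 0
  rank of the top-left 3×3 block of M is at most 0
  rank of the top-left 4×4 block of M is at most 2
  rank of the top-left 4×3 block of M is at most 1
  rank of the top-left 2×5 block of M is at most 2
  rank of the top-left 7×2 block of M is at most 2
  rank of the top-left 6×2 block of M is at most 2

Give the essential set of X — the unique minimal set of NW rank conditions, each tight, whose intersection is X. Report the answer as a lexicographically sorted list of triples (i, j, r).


Recovering R(i,j) via the rank-extension bound from the 24 conditions:

  i=1: 0 0 0 0 1 1 1
  i=2: 0 0 0 1 2 2 2
  i=3: 0 0 0 1 2 2 3
  i=4: 0 0 1 2 3 3 4
  i=5: 1 1 2 3 4 4 5
  i=6: 1 2 3 4 5 5 6
  i=7: 1 2 3 4 5 6 7

hence w(1..7) = (5, 4, 7, 3, 1, 2, 6).

Fulton essential set (4 of the 13 Rothe cells):

[(1, 4, 0), (3, 3, 0), (3, 6, 2), (4, 2, 0)]


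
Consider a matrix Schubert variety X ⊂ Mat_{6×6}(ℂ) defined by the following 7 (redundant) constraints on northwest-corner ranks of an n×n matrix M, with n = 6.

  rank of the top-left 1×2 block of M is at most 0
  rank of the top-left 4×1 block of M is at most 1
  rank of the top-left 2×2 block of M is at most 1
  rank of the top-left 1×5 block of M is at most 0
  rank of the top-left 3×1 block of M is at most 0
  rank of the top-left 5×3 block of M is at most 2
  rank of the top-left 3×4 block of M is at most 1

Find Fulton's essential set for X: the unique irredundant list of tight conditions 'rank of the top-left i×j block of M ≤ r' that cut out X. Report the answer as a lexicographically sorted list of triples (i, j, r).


Computing R[i][j] = min implied NW-rank bound (n=6, 7 conditions):

  0  0  0  0  0  1
  0  1  1  1  1  2
  0  1  1  1  2  3
  1  2  2  2  3  4
  1  2  2  3  4  5
  1  2  3  4  5  6

so w = (6, 2, 5, 1, 4, 3).

ℓ(w)=10; the 4 essential cells (i,j,r):

[(1, 5, 0), (3, 1, 0), (3, 4, 1), (5, 3, 2)]


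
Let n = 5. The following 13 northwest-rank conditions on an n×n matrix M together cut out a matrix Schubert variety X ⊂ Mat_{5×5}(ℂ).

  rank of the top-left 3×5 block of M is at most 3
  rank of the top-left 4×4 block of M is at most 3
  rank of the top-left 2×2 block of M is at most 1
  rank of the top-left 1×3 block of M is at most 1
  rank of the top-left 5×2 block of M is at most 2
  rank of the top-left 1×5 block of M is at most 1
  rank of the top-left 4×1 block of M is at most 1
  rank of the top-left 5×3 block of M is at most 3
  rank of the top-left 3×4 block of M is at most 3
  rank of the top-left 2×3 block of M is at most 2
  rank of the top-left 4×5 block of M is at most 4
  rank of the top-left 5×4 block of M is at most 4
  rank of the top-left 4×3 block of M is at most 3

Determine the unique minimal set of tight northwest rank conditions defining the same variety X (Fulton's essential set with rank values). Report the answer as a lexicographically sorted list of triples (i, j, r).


Computing R[i][j] = min implied NW-rank bound (n=5, 13 conditions):

  1, 1, 1, 1, 1
  1, 1, 2, 2, 2
  1, 2, 3, 3, 3
  1, 2, 3, 3, 4
  1, 2, 3, 4, 5

giving w = (1, 3, 2, 5, 4) via Δ²R.

ℓ(w)=2; the 2 essential cells (i,j,r):

[(2, 2, 1), (4, 4, 3)]


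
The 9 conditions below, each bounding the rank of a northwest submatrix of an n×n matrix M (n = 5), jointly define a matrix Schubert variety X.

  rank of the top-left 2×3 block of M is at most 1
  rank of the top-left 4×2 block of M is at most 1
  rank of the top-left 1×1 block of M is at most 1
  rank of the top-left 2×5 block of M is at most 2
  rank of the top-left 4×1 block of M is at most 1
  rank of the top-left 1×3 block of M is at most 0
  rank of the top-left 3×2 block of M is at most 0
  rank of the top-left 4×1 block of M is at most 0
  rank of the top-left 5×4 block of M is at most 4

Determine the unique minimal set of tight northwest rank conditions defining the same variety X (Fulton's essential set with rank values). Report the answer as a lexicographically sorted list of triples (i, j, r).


Rank table r_w(5×5) implied by the 9 constraints:

  i=1: 0 | 0 | 0 | 1 | 1
  i=2: 0 | 0 | 1 | 2 | 2
  i=3: 0 | 0 | 1 | 2 | 3
  i=4: 0 | 1 | 2 | 3 | 4
  i=5: 1 | 2 | 3 | 4 | 5

the unique w with this rank table is (4, 3, 5, 2, 1).

D(w) has 8 cells with 3 SE-corners; essential set:

[(1, 3, 0), (3, 2, 0), (4, 1, 0)]


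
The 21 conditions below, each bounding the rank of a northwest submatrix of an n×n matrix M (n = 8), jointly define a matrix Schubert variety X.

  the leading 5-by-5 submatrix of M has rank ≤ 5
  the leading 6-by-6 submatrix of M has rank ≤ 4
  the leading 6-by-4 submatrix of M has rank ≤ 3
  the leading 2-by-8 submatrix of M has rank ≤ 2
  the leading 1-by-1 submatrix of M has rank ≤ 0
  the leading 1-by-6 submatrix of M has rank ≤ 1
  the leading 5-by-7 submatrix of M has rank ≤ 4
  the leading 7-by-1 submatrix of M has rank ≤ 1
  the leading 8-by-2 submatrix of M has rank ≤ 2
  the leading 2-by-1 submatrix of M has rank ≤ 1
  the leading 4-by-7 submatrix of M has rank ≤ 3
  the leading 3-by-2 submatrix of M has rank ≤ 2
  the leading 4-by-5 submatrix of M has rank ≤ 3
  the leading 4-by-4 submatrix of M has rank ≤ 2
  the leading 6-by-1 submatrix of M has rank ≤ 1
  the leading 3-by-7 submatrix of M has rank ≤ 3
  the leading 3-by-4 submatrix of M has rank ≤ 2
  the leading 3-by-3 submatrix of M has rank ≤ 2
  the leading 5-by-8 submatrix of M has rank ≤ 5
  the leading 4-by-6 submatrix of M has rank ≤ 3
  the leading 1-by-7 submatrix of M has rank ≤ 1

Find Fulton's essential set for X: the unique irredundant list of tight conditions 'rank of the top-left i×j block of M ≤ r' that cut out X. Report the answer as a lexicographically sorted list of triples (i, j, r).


Recovering R(i,j) via the rank-extension bound from the 21 conditions:

  row 1: 0  1  1  1  1  1  1  1
  row 2: 1  2  2  2  2  2  2  2
  row 3: 1  2  2  2  3  3  3  3
  row 4: 1  2  2  2  3  3  3  4
  row 5: 1  2  3  3  4  4  4  5
  row 6: 1  2  3  3  4  4  5  6
  row 7: 1  2  3  4  5  5  6  7
  row 8: 1  2  3  4  5  6  7  8

so w = (2, 1, 5, 8, 3, 7, 4, 6).

|D(w)|=9, |Ess(w)|=5:

[(1, 1, 0), (4, 4, 2), (4, 7, 3), (6, 4, 3), (6, 6, 4)]


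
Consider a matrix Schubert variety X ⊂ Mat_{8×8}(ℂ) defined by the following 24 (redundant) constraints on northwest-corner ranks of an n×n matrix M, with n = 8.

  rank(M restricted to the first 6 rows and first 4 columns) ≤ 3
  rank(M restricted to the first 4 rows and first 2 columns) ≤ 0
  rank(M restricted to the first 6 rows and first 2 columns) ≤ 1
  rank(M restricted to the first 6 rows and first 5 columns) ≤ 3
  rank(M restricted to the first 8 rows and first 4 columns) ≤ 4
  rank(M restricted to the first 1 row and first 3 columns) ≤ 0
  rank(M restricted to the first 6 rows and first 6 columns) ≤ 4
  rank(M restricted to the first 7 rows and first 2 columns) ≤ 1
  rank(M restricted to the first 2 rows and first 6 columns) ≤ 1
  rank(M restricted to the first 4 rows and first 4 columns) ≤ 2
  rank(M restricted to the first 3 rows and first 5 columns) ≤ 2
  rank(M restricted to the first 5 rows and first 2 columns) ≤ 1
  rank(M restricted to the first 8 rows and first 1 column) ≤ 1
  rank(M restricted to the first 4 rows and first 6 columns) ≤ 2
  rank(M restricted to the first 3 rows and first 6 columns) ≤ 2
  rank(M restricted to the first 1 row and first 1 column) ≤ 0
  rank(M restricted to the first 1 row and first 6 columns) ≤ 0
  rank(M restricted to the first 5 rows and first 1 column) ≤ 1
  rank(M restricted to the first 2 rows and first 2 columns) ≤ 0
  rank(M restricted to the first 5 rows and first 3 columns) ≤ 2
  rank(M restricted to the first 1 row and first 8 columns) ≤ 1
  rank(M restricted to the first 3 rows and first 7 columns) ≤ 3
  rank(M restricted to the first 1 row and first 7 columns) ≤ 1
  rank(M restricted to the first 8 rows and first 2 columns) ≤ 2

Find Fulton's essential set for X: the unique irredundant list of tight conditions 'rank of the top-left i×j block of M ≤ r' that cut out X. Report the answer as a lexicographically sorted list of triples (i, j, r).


The tightest implied rank at each (i,j), from the 24 conditions:

  0 0 0 0 0 0 1 1
  0 0 1 1 1 1 2 2
  0 0 1 2 2 2 3 3
  0 0 1 2 2 2 3 4
  1 1 2 3 3 3 4 5
  1 1 2 3 3 4 5 6
  1 1 2 3 4 5 6 7
  1 2 3 4 5 6 7 8

hence w(1..8) = (7, 3, 4, 8, 1, 6, 5, 2).

Fulton essential set (5 of the 17 Rothe cells):

[(1, 6, 0), (4, 2, 0), (4, 6, 2), (6, 5, 3), (7, 2, 1)]


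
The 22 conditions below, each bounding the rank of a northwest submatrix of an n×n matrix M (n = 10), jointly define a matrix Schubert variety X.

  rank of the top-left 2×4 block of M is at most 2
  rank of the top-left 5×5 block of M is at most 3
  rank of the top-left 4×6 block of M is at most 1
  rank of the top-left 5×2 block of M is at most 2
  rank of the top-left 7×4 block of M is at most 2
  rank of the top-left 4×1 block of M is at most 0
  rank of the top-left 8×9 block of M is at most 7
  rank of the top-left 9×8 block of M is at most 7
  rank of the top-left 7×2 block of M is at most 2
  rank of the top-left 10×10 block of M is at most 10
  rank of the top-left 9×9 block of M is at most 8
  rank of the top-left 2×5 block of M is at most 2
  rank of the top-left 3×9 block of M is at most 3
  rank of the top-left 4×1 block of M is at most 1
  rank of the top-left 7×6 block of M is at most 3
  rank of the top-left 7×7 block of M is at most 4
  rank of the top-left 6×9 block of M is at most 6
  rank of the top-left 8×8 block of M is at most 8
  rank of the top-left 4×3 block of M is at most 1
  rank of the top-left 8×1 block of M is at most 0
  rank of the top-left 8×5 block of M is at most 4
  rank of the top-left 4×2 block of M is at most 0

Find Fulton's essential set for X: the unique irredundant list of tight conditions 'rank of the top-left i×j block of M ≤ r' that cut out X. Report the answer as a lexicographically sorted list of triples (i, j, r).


Rank table r_w(10×10) implied by the 22 constraints:

  R[1]: 0  0  1  1  1  1  1  1  1  1
  R[2]: 0  0  1  1  1  1  2  2  2  2
  R[3]: 0  0  1  1  1  1  2  3  3  3
  R[4]: 0  0  1  1  1  1  2  3  4  4
  R[5]: 0  1  2  2  2  2  3  4  5  5
  R[6]: 0  1  2  2  3  3  4  5  6  6
  R[7]: 0  1  2  2  3  3  4  5  6  7
  R[8]: 0  1  2  3  4  4  5  6  7  8
  R[9]: 1  2  3  4  5  5  6  7  8  9
  R[10]: 1  2  3  4  5  6  7  8  9  10

hence w(1..10) = (3, 7, 8, 9, 2, 5, 10, 4, 1, 6).

|D(w)|=24, |Ess(w)|=5:

[(4, 2, 0), (4, 6, 1), (7, 4, 2), (7, 6, 3), (8, 1, 0)]


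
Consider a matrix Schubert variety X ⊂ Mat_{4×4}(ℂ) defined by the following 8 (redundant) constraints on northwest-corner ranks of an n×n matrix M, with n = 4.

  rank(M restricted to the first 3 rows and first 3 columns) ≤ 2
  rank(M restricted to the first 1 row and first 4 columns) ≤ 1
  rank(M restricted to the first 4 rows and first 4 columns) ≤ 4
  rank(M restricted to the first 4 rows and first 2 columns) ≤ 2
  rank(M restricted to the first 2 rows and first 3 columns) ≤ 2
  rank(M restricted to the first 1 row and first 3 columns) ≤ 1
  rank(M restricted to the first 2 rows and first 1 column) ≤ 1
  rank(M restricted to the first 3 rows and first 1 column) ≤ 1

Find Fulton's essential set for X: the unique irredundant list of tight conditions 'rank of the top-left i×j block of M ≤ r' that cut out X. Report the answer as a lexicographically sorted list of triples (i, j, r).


Rank table r_w(4×4) implied by the 8 constraints:

  row 1: 1, 1, 1, 1
  row 2: 1, 2, 2, 2
  row 3: 1, 2, 2, 3
  row 4: 1, 2, 3, 4

second differences of R give the permutation w = (1, 2, 4, 3).

1 SE-corner of the 1-cell Rothe diagram gives Ess(w):

[(3, 3, 2)]


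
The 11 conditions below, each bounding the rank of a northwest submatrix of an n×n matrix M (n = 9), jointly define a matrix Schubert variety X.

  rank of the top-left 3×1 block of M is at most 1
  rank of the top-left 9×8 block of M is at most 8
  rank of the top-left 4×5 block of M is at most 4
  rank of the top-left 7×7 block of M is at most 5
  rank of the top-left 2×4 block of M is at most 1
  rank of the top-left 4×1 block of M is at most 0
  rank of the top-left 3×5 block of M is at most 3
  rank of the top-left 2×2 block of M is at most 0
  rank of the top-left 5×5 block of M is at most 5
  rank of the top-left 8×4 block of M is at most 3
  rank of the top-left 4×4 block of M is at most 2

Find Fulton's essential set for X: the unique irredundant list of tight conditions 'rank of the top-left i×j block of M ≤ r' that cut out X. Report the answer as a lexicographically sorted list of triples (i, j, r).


Rank table r_w(9×9) implied by the 11 constraints:

  i=1: 0  0  1  1  1  1  1  1  1
  i=2: 0  0  1  1  2  2  2  2  2
  i=3: 0  1  2  2  3  3  3  3  3
  i=4: 0  1  2  2  3  4  4  4  4
  i=5: 1  2  3  3  4  5  5  5  5
  i=6: 1  2  3  3  4  5  5  6  6
  i=7: 1  2  3  3  4  5  5  6  7
  i=8: 1  2  3  3  4  5  6  7  8
  i=9: 1  2  3  4  5  6  7  8  9

hence w(1..9) = (3, 5, 2, 6, 1, 8, 9, 7, 4).

|D(w)|=13, |Ess(w)|=6:

[(2, 2, 0), (2, 4, 1), (4, 1, 0), (4, 4, 2), (7, 7, 5), (8, 4, 3)]


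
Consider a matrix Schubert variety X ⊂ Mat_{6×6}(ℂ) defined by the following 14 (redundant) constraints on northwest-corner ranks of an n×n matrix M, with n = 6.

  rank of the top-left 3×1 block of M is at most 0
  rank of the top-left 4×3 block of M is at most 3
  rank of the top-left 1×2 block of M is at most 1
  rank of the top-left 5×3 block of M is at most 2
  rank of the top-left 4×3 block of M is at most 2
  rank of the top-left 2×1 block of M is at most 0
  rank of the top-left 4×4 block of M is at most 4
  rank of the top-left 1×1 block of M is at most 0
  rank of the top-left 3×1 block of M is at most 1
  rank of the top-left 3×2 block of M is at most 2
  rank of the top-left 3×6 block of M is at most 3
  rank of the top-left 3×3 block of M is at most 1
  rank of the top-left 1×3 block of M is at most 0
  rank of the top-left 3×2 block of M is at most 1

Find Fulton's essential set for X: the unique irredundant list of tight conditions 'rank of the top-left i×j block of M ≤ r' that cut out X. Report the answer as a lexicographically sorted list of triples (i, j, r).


Rank table r_w(6×6) implied by the 14 constraints:

  row 1: 0 0 0 1 1 1
  row 2: 0 1 1 2 2 2
  row 3: 0 1 1 2 3 3
  row 4: 1 2 2 3 4 4
  row 5: 1 2 2 3 4 5
  row 6: 1 2 3 4 5 6

the unique w with this rank table is (4, 2, 5, 1, 6, 3).

4 SE-corners of the 7-cell Rothe diagram give Ess(w):

[(1, 3, 0), (3, 1, 0), (3, 3, 1), (5, 3, 2)]


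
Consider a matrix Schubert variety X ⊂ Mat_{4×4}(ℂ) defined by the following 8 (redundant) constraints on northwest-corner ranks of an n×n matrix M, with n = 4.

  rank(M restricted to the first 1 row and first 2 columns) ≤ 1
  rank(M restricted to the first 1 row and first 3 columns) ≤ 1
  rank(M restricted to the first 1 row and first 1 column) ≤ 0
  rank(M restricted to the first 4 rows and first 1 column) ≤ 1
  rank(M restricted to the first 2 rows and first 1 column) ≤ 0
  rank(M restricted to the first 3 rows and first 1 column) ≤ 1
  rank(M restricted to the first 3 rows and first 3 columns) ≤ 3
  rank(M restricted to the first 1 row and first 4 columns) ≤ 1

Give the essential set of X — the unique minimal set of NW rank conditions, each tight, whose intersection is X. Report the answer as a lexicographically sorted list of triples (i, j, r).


Computing R[i][j] = min implied NW-rank bound (n=4, 8 conditions):

  i=1: 0 1 1 1
  i=2: 0 1 2 2
  i=3: 1 2 3 3
  i=4: 1 2 3 4

second differences of R give the permutation w = (2, 3, 1, 4).

D(w) has 2 cells with 1 SE-corner; essential set:

[(2, 1, 0)]


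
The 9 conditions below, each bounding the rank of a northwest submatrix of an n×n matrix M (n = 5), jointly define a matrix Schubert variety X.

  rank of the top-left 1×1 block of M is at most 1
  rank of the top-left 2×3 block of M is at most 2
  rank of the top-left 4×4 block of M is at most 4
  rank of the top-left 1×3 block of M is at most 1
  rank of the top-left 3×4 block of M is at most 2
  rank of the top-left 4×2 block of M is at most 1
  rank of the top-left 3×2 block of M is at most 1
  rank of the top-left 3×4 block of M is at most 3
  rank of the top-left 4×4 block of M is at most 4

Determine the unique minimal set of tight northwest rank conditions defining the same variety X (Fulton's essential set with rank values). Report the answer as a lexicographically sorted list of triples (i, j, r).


The tightest implied rank at each (i,j), from the 9 conditions:

  R[1]: 1 1 1 1 1
  R[2]: 1 1 2 2 2
  R[3]: 1 1 2 2 3
  R[4]: 1 1 2 3 4
  R[5]: 1 2 3 4 5

giving w = (1, 3, 5, 4, 2) via Δ²R.

Fulton essential set (2 of the 4 Rothe cells):

[(3, 4, 2), (4, 2, 1)]


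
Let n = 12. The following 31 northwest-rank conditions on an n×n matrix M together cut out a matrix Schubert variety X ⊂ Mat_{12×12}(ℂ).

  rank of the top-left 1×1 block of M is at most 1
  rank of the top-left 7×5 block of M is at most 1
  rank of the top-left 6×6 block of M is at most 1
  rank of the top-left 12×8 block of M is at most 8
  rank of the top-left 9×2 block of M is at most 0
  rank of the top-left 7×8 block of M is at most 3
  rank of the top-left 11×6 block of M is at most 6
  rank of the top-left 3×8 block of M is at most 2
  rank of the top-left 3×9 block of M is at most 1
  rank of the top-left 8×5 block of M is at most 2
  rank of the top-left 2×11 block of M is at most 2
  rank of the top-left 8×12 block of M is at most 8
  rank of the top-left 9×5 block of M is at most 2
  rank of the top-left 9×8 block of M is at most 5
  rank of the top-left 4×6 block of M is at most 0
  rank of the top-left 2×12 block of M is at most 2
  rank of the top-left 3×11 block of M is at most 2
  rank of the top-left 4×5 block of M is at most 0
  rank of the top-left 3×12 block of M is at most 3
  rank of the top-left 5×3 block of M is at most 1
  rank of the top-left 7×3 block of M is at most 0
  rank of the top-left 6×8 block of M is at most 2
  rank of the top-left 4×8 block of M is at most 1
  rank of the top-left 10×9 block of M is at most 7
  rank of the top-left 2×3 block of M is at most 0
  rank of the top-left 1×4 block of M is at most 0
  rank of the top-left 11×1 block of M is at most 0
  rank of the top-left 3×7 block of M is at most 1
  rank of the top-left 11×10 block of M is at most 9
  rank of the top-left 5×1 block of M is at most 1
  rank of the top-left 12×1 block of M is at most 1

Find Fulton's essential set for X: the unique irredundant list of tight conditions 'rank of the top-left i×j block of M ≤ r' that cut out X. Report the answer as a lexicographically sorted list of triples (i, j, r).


The tightest implied rank at each (i,j), from the 31 conditions:

  R[1]: 0 0 0 0 0 0 1 1 1 1 1 1
  R[2]: 0 0 0 0 0 0 1 1 1 2 2 2
  R[3]: 0 0 0 0 0 0 1 1 1 2 2 3
  R[4]: 0 0 0 0 0 0 1 1 2 3 3 4
  R[5]: 0 0 0 1 1 1 2 2 3 4 4 5
  R[6]: 0 0 0 1 1 1 2 2 3 4 5 6
  R[7]: 0 0 0 1 1 2 3 3 4 5 6 7
  R[8]: 0 0 1 2 2 3 4 4 5 6 7 8
  R[9]: 0 0 1 2 2 3 4 5 6 7 8 9
  R[10]: 0 1 2 3 3 4 5 6 7 8 9 10
  R[11]: 0 1 2 3 4 5 6 7 8 9 10 11
  R[12]: 1 2 3 4 5 6 7 8 9 10 11 12

the unique w with this rank table is (7, 10, 12, 9, 4, 11, 6, 3, 8, 2, 5, 1).

11 SE-corners of the 50-cell Rothe diagram give Ess(w):

[(3, 9, 1), (3, 11, 2), (4, 6, 0), (4, 8, 1), (6, 6, 1), (6, 8, 2), (7, 3, 0), (7, 5, 1), (9, 2, 0), (9, 5, 2), (11, 1, 0)]


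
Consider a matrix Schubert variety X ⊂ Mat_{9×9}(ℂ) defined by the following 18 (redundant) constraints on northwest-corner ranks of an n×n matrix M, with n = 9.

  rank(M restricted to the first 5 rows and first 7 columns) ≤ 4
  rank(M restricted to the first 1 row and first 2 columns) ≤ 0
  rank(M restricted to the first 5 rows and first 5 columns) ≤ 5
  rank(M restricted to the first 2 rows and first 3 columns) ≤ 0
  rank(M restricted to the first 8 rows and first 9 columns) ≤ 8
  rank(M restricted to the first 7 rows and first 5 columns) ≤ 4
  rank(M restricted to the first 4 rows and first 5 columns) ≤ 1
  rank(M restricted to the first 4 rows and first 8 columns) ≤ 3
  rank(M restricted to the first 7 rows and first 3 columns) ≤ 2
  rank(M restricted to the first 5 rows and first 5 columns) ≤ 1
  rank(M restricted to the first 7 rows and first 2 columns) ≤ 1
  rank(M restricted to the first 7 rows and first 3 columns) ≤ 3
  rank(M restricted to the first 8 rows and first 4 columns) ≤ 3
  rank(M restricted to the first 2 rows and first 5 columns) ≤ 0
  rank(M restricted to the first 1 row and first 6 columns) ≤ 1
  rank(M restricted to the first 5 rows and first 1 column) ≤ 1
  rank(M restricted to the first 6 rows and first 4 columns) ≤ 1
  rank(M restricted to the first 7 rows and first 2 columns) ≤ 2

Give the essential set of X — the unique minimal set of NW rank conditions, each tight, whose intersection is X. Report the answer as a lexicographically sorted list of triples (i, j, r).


Propagating the 18 rank bounds to every northwest block:

  i=1: 0, 0, 0, 0, 0, 1, 1, 1, 1
  i=2: 0, 0, 0, 0, 0, 1, 2, 2, 2
  i=3: 1, 1, 1, 1, 1, 2, 3, 3, 3
  i=4: 1, 1, 1, 1, 1, 2, 3, 3, 4
  i=5: 1, 1, 1, 1, 1, 2, 3, 4, 5
  i=6: 1, 1, 1, 1, 2, 3, 4, 5, 6
  i=7: 1, 1, 2, 2, 3, 4, 5, 6, 7
  i=8: 1, 2, 3, 3, 4, 5, 6, 7, 8
  i=9: 1, 2, 3, 4, 5, 6, 7, 8, 9

second differences of R give the permutation w = (6, 7, 1, 9, 8, 5, 3, 2, 4).

D(w) has 23 cells with 5 SE-corners; essential set:

[(2, 5, 0), (4, 8, 3), (5, 5, 1), (6, 4, 1), (7, 2, 1)]


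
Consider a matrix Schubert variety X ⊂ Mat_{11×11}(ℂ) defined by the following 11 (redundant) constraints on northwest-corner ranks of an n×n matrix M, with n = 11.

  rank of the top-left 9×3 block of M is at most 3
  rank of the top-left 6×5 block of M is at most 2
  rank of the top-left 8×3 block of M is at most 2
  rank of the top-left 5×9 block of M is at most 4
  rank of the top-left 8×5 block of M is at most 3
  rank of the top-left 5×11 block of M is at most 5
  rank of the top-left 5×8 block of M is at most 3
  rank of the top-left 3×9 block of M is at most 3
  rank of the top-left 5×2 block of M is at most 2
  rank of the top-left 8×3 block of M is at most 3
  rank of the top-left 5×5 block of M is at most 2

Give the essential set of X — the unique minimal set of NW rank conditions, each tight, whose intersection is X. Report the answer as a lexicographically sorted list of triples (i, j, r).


Rank table r_w(11×11) implied by the 11 constraints:

  R[1]: 1 1 1 1 1 1 1 1 1 1 1
  R[2]: 1 2 2 2 2 2 2 2 2 2 2
  R[3]: 1 2 2 2 2 3 3 3 3 3 3
  R[4]: 1 2 2 2 2 3 3 3 4 4 4
  R[5]: 1 2 2 2 2 3 3 3 4 5 5
  R[6]: 1 2 2 2 2 3 4 4 5 6 6
  R[7]: 1 2 2 3 3 4 5 5 6 7 7
  R[8]: 1 2 2 3 3 4 5 6 7 8 8
  R[9]: 1 2 3 4 4 5 6 7 8 9 9
  R[10]: 1 2 3 4 5 6 7 8 9 10 10
  R[11]: 1 2 3 4 5 6 7 8 9 10 11

hence w(1..11) = (1, 2, 6, 9, 10, 7, 4, 8, 3, 5, 11).

ℓ(w)=19; the 4 essential cells (i,j,r):

[(5, 8, 3), (6, 5, 2), (8, 3, 2), (8, 5, 3)]


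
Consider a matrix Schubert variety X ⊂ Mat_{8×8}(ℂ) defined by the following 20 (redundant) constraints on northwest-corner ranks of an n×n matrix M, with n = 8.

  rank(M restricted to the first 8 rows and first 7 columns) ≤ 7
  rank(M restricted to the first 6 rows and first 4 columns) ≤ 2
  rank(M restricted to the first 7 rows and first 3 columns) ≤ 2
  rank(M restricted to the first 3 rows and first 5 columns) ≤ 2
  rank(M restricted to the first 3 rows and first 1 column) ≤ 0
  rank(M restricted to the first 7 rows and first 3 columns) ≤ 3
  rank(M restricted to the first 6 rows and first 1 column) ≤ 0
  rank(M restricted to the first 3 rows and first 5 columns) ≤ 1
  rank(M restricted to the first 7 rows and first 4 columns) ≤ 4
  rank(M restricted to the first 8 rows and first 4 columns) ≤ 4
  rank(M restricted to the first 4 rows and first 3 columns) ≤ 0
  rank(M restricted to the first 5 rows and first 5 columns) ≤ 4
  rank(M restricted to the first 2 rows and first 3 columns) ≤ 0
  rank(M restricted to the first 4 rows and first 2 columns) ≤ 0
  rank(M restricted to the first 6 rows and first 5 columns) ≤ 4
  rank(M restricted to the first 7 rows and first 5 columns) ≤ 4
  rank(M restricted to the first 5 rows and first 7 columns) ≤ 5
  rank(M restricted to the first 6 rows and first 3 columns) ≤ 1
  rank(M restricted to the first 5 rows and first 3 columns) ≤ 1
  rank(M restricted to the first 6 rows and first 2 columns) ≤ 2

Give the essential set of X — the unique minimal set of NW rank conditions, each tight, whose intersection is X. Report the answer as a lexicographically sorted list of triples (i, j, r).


Computing R[i][j] = min implied NW-rank bound (n=8, 20 conditions):

  R[1]: 0, 0, 0, 1, 1, 1, 1, 1
  R[2]: 0, 0, 0, 1, 1, 2, 2, 2
  R[3]: 0, 0, 0, 1, 1, 2, 3, 3
  R[4]: 0, 0, 0, 1, 2, 3, 4, 4
  R[5]: 0, 1, 1, 2, 3, 4, 5, 5
  R[6]: 0, 1, 1, 2, 3, 4, 5, 6
  R[7]: 1, 2, 2, 3, 4, 5, 6, 7
  R[8]: 1, 2, 3, 4, 5, 6, 7, 8

reading off 1-entries of Δ²R: w = (4, 6, 7, 5, 2, 8, 1, 3).

Rothe diagram D(w) (17 cells), 4 SE-corners (essential conditions):

[(3, 5, 1), (4, 3, 0), (6, 1, 0), (6, 3, 1)]


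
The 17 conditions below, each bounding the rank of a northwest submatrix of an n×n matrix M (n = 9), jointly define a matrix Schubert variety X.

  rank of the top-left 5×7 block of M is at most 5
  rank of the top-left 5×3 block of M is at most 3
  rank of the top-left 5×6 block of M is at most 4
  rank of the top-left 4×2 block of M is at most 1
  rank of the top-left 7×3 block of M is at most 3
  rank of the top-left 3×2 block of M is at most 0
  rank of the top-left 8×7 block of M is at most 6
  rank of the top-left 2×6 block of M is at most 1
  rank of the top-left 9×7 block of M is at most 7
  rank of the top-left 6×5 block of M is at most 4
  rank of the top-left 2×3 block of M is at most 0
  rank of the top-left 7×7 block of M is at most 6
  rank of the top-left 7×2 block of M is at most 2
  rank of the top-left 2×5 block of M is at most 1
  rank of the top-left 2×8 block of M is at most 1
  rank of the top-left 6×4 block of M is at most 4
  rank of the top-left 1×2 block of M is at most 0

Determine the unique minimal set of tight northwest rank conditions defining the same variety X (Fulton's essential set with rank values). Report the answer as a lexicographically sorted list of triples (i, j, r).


The tightest implied rank at each (i,j), from the 17 conditions:

  0 0 0 1 1 1 1 1 1
  0 0 0 1 1 1 1 1 2
  0 0 1 2 2 2 2 2 3
  1 1 2 3 3 3 3 3 4
  1 2 3 4 4 4 4 4 5
  1 2 3 4 4 5 5 5 6
  1 2 3 4 5 6 6 6 7
  1 2 3 4 5 6 6 7 8
  1 2 3 4 5 6 7 8 9

so w = (4, 9, 3, 1, 2, 6, 5, 8, 7).

ℓ(w)=14; the 5 essential cells (i,j,r):

[(2, 3, 0), (2, 8, 1), (3, 2, 0), (6, 5, 4), (8, 7, 6)]


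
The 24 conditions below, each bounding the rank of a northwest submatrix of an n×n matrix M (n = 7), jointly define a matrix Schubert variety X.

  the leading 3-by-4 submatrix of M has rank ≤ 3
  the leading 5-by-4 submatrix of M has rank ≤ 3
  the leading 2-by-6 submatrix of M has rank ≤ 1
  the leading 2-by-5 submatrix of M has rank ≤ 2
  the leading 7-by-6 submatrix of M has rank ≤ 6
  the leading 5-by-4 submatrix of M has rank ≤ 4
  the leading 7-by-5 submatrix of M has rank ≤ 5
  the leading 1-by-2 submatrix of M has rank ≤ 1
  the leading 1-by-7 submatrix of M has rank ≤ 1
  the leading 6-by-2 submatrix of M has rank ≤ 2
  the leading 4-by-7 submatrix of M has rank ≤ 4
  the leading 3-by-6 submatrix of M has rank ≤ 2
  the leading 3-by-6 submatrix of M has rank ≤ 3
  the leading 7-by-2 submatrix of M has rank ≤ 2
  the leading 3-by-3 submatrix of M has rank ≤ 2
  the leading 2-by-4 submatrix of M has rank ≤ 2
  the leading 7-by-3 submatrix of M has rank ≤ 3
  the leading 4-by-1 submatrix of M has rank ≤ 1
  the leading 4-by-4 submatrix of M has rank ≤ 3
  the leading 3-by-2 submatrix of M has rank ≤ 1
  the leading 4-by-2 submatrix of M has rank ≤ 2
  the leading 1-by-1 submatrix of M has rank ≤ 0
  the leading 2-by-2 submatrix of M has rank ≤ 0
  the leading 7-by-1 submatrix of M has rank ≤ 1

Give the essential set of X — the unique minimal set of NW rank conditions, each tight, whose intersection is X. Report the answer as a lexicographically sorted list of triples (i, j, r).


Recovering R(i,j) via the rank-extension bound from the 24 conditions:

  row 1: 0 0 1 1 1 1 1
  row 2: 0 0 1 1 1 1 2
  row 3: 1 1 2 2 2 2 3
  row 4: 1 2 3 3 3 3 4
  row 5: 1 2 3 3 4 4 5
  row 6: 1 2 3 4 5 5 6
  row 7: 1 2 3 4 5 6 7

the unique w with this rank table is (3, 7, 1, 2, 5, 4, 6).

ℓ(w)=8; the 3 essential cells (i,j,r):

[(2, 2, 0), (2, 6, 1), (5, 4, 3)]


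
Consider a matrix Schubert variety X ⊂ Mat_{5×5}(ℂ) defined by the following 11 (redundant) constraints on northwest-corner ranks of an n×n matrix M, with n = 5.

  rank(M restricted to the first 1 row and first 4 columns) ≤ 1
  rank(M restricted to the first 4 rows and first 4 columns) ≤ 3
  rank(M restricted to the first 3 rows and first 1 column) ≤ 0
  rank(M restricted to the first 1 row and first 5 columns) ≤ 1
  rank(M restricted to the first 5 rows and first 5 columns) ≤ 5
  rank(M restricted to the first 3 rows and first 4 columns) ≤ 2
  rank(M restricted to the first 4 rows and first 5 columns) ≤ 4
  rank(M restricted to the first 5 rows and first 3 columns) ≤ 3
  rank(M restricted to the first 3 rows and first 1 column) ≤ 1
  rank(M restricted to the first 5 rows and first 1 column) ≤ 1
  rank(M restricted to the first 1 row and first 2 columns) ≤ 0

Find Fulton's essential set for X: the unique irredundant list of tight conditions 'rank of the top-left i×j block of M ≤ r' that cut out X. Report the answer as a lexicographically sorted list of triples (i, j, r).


Reconstructing r_w from the 11 given conditions:

  i=1: 0  0  1  1  1
  i=2: 0  1  2  2  2
  i=3: 0  1  2  2  3
  i=4: 1  2  3  3  4
  i=5: 1  2  3  4  5

the unique w with this rank table is (3, 2, 5, 1, 4).

D(w) has 5 cells with 3 SE-corners; essential set:

[(1, 2, 0), (3, 1, 0), (3, 4, 2)]
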